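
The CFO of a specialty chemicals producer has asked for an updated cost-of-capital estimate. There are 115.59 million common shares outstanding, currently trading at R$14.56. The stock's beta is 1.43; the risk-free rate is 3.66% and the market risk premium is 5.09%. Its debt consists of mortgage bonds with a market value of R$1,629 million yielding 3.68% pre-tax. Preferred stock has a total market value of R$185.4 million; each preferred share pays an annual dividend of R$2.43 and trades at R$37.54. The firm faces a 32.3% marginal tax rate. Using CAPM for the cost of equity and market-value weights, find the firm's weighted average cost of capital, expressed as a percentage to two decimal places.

Cost of equity via CAPM: Re = 3.66% + 1.43 × 5.09% = 10.9387%.
Cost of preferred: Rp = 2.43 / 37.54 = 6.4731%.
Market value of equity E = 14.56 × 115.59m = 1682.9904m.
Total capital V = 1682.9904 + 185.4 + 1629 = 3497.3904.
Equity: weight = 1682.9904/3497.3904 = 0.4812; cost = 10.9387%.
Preferred: weight = 185.4/3497.3904 = 0.0530; cost = 6.4731%.
Mortgage bonds: weight = 1629/3497.3904 = 0.4658; after-tax cost = 3.68% × (1 − 32.3%) = 2.4914%.
WACC = 0.4812 × 10.9387% + 0.0530 × 6.4731% + 0.4658 × 2.4914% = 6.7674%.

6.77%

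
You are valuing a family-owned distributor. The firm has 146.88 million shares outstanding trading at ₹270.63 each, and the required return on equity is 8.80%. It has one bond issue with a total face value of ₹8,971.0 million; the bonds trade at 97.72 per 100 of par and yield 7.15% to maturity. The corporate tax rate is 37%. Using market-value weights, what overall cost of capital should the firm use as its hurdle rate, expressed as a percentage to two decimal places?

8.02%

Market value of equity E = 270.63 × 146.88m = 39750.1344m. Market value of debt D = 8971m × 97.72/100 = 8766.4612m.
Total capital V = 39750.1344 + 8766.4612 = 48516.5956.
Equity: weight = 39750.1344/48516.5956 = 0.8193; cost = 8.8%.
Bonds outstanding: weight = 8766.4612/48516.5956 = 0.1807; after-tax cost = 7.15% × (1 − 37%) = 4.5045%.
WACC = 0.8193 × 8.8000% + 0.1807 × 4.5045% = 8.0238%.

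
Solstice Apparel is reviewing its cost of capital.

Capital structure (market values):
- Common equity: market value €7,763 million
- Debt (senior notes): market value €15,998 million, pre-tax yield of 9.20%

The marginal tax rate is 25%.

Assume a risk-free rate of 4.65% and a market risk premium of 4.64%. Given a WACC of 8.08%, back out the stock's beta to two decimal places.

Total capital V = 7763 + 15998 = 23761.
Equity weight = 7763/23761 = 0.3267.
Senior notes weight = 15998/23761 = 0.6733.
Debt contribution = 0.6733 × 9.2% × (1 − 25%) = 4.6457%.
Required equity contribution = 8.08% − 4.6457% = 3.4343%  ⇒  Re = 10.5117%.
CAPM: 10.5117% = 4.65% + β × 4.64%  ⇒  β = 1.2633.

1.26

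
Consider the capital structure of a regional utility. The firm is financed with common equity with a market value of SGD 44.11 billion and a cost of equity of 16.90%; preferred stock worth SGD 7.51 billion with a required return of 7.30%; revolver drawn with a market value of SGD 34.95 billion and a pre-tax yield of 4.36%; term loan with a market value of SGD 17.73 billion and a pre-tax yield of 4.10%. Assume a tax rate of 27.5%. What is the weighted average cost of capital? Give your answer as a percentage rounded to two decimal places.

Total capital V = 44.11 + 7.51 + 34.95 + 17.73 = 104.3.
Equity: weight = 44.11/104.3 = 0.4229; cost = 16.9%.
Preferred: weight = 7.51/104.3 = 0.0720; cost = 7.3%.
Revolver drawn: weight = 34.95/104.3 = 0.3351; after-tax cost = 4.36% × (1 − 27.5%) = 3.1610%.
Term loan: weight = 17.73/104.3 = 0.1700; after-tax cost = 4.1% × (1 − 27.5%) = 2.9725%.
WACC = 0.4229 × 16.9000% + 0.0720 × 7.3000% + 0.3351 × 3.1610% + 0.1700 × 2.9725% = 9.2374%.

9.24%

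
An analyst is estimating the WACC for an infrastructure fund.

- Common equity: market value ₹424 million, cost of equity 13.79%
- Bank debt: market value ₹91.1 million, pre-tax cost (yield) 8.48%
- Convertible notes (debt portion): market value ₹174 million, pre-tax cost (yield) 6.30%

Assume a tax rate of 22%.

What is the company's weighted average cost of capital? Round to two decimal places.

10.60%

Total capital V = 424 + 91.1 + 174 = 689.1.
Equity: weight = 424/689.1 = 0.6153; cost = 13.79%.
Bank debt: weight = 91.1/689.1 = 0.1322; after-tax cost = 8.48% × (1 − 22%) = 6.6144%.
Convertible notes (debt portion): weight = 174/689.1 = 0.2525; after-tax cost = 6.3% × (1 − 22%) = 4.9140%.
WACC = 0.6153 × 13.7900% + 0.1322 × 6.6144% + 0.2525 × 4.9140% = 10.6002%.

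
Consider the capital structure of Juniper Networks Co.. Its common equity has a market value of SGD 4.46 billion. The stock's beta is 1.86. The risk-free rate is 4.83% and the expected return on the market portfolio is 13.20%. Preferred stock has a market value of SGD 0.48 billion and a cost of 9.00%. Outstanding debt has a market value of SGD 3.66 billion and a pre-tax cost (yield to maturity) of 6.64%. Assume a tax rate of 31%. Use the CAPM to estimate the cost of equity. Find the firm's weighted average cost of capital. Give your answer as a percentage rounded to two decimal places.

Market risk premium = 13.2% − 4.83% = 8.37%.
Cost of equity via CAPM: Re = 4.83% + 1.86 × 8.37% = 20.3982%.
Total capital V = 4.46 + 0.48 + 3.66 = 8.6.
Equity: weight = 4.46/8.6 = 0.5186; cost = 20.3982%.
Preferred: weight = 0.48/8.6 = 0.0558; cost = 9%.
Debt: weight = 3.66/8.6 = 0.4256; after-tax cost = 6.64% × (1 − 31%) = 4.5816%.
WACC = 0.5186 × 20.3982% + 0.0558 × 9.0000% + 0.4256 × 4.5816% = 13.0308%.

13.03%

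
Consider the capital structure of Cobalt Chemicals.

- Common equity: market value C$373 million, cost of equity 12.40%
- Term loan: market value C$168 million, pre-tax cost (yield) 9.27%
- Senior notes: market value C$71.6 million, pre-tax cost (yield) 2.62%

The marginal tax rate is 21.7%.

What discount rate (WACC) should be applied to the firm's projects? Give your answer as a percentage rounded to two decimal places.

9.78%

Total capital V = 373 + 168 + 71.6 = 612.6.
Equity: weight = 373/612.6 = 0.6089; cost = 12.4%.
Term loan: weight = 168/612.6 = 0.2742; after-tax cost = 9.27% × (1 − 21.7%) = 7.2584%.
Senior notes: weight = 71.6/612.6 = 0.1169; after-tax cost = 2.62% × (1 − 21.7%) = 2.0515%.
WACC = 0.6089 × 12.4000% + 0.2742 × 7.2584% + 0.1169 × 2.0515% = 9.7804%.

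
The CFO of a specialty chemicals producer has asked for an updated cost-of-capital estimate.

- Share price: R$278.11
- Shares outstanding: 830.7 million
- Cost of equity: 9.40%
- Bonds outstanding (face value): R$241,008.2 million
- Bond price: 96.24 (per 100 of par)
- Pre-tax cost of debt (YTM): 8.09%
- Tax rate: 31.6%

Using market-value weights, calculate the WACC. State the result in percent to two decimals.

Market value of equity E = 278.11 × 830.7m = 231025.977m. Market value of debt D = 241008.2m × 96.24/100 = 231946.29168m.
Total capital V = 231025.977 + 231946.29168 = 462972.26868.
Equity: weight = 231025.977/462972.26868 = 0.4990; cost = 9.4%.
Bonds outstanding: weight = 231946.29168/462972.26868 = 0.5010; after-tax cost = 8.09% × (1 − 31.6%) = 5.5336%.
WACC = 0.4990 × 9.4000% + 0.5010 × 5.5336% = 7.4629%.

7.46%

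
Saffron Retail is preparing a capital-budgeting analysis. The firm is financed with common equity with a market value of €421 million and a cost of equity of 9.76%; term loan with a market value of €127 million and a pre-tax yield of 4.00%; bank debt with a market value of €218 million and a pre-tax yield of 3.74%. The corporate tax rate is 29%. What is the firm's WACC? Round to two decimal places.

6.59%

Total capital V = 421 + 127 + 218 = 766.
Equity: weight = 421/766 = 0.5496; cost = 9.76%.
Term loan: weight = 127/766 = 0.1658; after-tax cost = 4% × (1 − 29%) = 2.8400%.
Bank debt: weight = 218/766 = 0.2846; after-tax cost = 3.74% × (1 − 29%) = 2.6554%.
WACC = 0.5496 × 9.7600% + 0.1658 × 2.8400% + 0.2846 × 2.6554% = 6.5908%.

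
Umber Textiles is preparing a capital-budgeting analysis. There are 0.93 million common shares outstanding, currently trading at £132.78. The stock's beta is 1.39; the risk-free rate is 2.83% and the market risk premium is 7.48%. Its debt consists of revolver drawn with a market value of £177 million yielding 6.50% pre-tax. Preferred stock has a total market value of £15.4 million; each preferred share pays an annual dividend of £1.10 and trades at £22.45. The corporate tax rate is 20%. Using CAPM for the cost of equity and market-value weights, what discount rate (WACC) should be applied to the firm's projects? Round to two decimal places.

8.32%

Cost of equity via CAPM: Re = 2.83% + 1.39 × 7.48% = 13.2272%.
Cost of preferred: Rp = 1.1 / 22.45 = 4.8998%.
Market value of equity E = 132.78 × 0.93m = 123.4854m.
Total capital V = 123.4854 + 15.4 + 177 = 315.8854.
Equity: weight = 123.4854/315.8854 = 0.3909; cost = 13.2272%.
Preferred: weight = 15.4/315.8854 = 0.0488; cost = 4.8998%.
Revolver drawn: weight = 177/315.8854 = 0.5603; after-tax cost = 6.5% × (1 − 20%) = 5.2000%.
WACC = 0.3909 × 13.2272% + 0.0488 × 4.8998% + 0.5603 × 5.2000% = 8.3233%.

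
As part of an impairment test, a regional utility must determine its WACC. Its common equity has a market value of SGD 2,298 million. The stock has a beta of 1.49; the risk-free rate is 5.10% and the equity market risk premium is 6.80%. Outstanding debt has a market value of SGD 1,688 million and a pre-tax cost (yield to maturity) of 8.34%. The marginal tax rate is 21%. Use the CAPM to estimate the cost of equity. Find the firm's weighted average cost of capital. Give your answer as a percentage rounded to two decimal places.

11.57%

Cost of equity via CAPM: Re = 5.1% + 1.49 × 6.8% = 15.2320%.
Total capital V = 2298 + 1688 = 3986.
Equity: weight = 2298/3986 = 0.5765; cost = 15.232%.
Debt: weight = 1688/3986 = 0.4235; after-tax cost = 8.34% × (1 − 21%) = 6.5886%.
WACC = 0.5765 × 15.2320% + 0.4235 × 6.5886% = 11.5717%.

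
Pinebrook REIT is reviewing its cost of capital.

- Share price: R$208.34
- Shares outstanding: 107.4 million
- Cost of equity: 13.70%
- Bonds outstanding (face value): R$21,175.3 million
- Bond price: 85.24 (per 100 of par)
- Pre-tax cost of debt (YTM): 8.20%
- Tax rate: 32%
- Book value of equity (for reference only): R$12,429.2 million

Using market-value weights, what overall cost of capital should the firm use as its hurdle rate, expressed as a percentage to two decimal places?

10.07%

Market value of equity E = 208.34 × 107.4m = 22375.716m. Market value of debt D = 21175.3m × 85.24/100 = 18049.82572m.
Total capital V = 22375.716 + 18049.82572 = 40425.54172.
Equity: weight = 22375.716/40425.54172 = 0.5535; cost = 13.7%.
Bonds outstanding: weight = 18049.82572/40425.54172 = 0.4465; after-tax cost = 8.2% × (1 − 32%) = 5.5760%.
WACC = 0.5535 × 13.7000% + 0.4465 × 5.5760% = 10.0727%.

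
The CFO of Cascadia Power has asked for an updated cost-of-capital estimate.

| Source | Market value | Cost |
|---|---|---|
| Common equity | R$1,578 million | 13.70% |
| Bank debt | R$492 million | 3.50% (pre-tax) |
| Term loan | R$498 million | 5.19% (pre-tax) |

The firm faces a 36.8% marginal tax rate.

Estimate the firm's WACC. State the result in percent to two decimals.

Total capital V = 1578 + 492 + 498 = 2568.
Equity: weight = 1578/2568 = 0.6145; cost = 13.7%.
Bank debt: weight = 492/2568 = 0.1916; after-tax cost = 3.5% × (1 − 36.8%) = 2.2120%.
Term loan: weight = 498/2568 = 0.1939; after-tax cost = 5.19% × (1 − 36.8%) = 3.2801%.
WACC = 0.6145 × 13.7000% + 0.1916 × 2.2120% + 0.1939 × 3.2801% = 9.4783%.

9.48%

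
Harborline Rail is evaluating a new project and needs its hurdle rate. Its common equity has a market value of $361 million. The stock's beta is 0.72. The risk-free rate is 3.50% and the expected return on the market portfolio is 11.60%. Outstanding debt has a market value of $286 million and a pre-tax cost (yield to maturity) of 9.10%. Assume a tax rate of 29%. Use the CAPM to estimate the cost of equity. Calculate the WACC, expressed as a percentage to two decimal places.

Market risk premium = 11.6% − 3.5% = 8.1%.
Cost of equity via CAPM: Re = 3.5% + 0.72 × 8.1% = 9.3320%.
Total capital V = 361 + 286 = 647.
Equity: weight = 361/647 = 0.5580; cost = 9.332%.
Debt: weight = 286/647 = 0.4420; after-tax cost = 9.1% × (1 − 29%) = 6.4610%.
WACC = 0.5580 × 9.3320% + 0.4420 × 6.4610% = 8.0629%.

8.06%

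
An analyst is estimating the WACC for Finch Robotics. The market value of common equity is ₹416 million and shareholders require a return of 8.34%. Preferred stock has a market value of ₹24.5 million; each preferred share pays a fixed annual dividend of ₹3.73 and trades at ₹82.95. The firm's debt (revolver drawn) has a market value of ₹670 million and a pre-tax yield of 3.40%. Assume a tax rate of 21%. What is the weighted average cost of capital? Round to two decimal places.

Cost of preferred: Rp = 3.73 / 82.95 = 4.4967%.
Total capital V = 416 + 24.5 + 670 = 1110.5.
Equity: weight = 416/1110.5 = 0.3746; cost = 8.34%.
Preferred: weight = 24.5/1110.5 = 0.0221; cost = 4.4967%.
Revolver drawn: weight = 670/1110.5 = 0.6033; after-tax cost = 3.4% × (1 − 21%) = 2.6860%.
WACC = 0.3746 × 8.3400% + 0.0221 × 4.4967% + 0.6033 × 2.6860% = 4.8440%.

4.84%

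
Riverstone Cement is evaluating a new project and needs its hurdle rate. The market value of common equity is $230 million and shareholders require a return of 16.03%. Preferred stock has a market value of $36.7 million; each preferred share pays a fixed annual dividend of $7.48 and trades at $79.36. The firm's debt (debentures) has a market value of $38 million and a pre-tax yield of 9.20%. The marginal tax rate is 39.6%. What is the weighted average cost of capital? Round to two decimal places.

Cost of preferred: Rp = 7.48 / 79.36 = 9.4254%.
Total capital V = 230 + 36.7 + 38 = 304.7.
Equity: weight = 230/304.7 = 0.7548; cost = 16.03%.
Preferred: weight = 36.7/304.7 = 0.1204; cost = 9.4254%.
Debentures: weight = 38/304.7 = 0.1247; after-tax cost = 9.2% × (1 − 39.6%) = 5.5568%.
WACC = 0.7548 × 16.0300% + 0.1204 × 9.4254% + 0.1247 × 5.5568% = 13.9284%.

13.93%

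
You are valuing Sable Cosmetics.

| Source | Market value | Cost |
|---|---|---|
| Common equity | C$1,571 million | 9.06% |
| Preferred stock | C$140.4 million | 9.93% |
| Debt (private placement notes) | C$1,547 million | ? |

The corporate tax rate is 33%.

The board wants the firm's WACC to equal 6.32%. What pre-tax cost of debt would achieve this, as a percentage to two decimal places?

Total capital V = 1571 + 140.4 + 1547 = 3258.4.
Equity weight = 1571/3258.4 = 0.4821.
Preferred weight = 140.4/3258.4 = 0.0431.
Private placement notes weight = 1547/3258.4 = 0.4748.
Equity contribution = 0.4821 × 9.06% = 4.3682%.
Preferred contribution = 0.0431 × 9.93% = 0.4279%.
Remaining for debt = 6.32% − 4.7960% = 1.5240%.
Rd × (1 − 33%) × 0.4748 = 1.5240%  ⇒  Rd = 4.7908%.

4.79%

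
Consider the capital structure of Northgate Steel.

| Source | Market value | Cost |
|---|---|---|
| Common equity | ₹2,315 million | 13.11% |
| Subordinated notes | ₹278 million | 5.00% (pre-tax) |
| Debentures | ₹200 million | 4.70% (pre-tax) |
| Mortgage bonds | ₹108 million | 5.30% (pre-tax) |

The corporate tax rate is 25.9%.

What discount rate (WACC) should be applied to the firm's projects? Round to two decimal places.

Total capital V = 2315 + 278 + 200 + 108 = 2901.
Equity: weight = 2315/2901 = 0.7980; cost = 13.11%.
Subordinated notes: weight = 278/2901 = 0.0958; after-tax cost = 5% × (1 − 25.9%) = 3.7050%.
Debentures: weight = 200/2901 = 0.0689; after-tax cost = 4.7% × (1 − 25.9%) = 3.4827%.
Mortgage bonds: weight = 108/2901 = 0.0372; after-tax cost = 5.3% × (1 − 25.9%) = 3.9273%.
WACC = 0.7980 × 13.1100% + 0.0958 × 3.7050% + 0.0689 × 3.4827% + 0.0372 × 3.9273% = 11.2031%.

11.20%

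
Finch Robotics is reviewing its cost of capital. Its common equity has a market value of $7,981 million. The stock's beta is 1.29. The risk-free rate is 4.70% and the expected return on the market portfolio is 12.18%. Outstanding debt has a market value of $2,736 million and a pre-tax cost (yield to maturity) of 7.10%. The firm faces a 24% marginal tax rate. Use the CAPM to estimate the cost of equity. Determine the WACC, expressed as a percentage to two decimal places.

12.06%

Market risk premium = 12.18% − 4.7% = 7.48%.
Cost of equity via CAPM: Re = 4.7% + 1.29 × 7.48% = 14.3492%.
Total capital V = 7981 + 2736 = 10717.
Equity: weight = 7981/10717 = 0.7447; cost = 14.3492%.
Debt: weight = 2736/10717 = 0.2553; after-tax cost = 7.1% × (1 − 24%) = 5.3960%.
WACC = 0.7447 × 14.3492% + 0.2553 × 5.3960% = 12.0635%.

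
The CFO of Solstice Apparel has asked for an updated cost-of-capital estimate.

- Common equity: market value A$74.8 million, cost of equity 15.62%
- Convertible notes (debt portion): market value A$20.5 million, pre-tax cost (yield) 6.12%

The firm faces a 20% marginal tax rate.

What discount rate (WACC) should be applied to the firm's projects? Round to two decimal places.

Total capital V = 74.8 + 20.5 = 95.3.
Equity: weight = 74.8/95.3 = 0.7849; cost = 15.62%.
Convertible notes (debt portion): weight = 20.5/95.3 = 0.2151; after-tax cost = 6.12% × (1 − 20%) = 4.8960%.
WACC = 0.7849 × 15.6200% + 0.2151 × 4.8960% = 13.3132%.

13.31%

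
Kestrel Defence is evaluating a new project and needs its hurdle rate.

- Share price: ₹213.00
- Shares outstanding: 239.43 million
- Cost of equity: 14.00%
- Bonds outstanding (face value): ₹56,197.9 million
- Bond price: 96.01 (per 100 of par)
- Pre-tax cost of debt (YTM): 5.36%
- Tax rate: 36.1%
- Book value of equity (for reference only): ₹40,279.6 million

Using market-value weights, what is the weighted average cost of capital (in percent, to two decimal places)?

8.56%

Market value of equity E = 213.0 × 239.43m = 50998.59m. Market value of debt D = 56197.9m × 96.01/100 = 53955.60379m.
Total capital V = 50998.59 + 53955.60379 = 104954.19379.
Equity: weight = 50998.59/104954.19379 = 0.4859; cost = 14%.
Bonds outstanding: weight = 53955.60379/104954.19379 = 0.5141; after-tax cost = 5.36% × (1 − 36.1%) = 3.4250%.
WACC = 0.4859 × 14.0000% + 0.5141 × 3.4250% = 8.5635%.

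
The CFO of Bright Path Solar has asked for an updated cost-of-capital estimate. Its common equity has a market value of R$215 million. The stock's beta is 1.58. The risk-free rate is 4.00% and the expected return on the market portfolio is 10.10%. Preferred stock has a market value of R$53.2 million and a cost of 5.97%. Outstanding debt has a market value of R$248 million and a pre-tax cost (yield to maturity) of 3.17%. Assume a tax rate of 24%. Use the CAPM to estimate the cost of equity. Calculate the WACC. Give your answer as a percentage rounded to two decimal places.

Market risk premium = 10.1% − 4.0% = 6.1%.
Cost of equity via CAPM: Re = 4.0% + 1.58 × 6.1% = 13.6380%.
Total capital V = 215 + 53.2 + 248 = 516.2.
Equity: weight = 215/516.2 = 0.4165; cost = 13.638%.
Preferred: weight = 53.2/516.2 = 0.1031; cost = 5.97%.
Debt: weight = 248/516.2 = 0.4804; after-tax cost = 3.17% × (1 − 24%) = 2.4092%.
WACC = 0.4165 × 13.6380% + 0.1031 × 5.9700% + 0.4804 × 2.4092% = 7.4530%.

7.45%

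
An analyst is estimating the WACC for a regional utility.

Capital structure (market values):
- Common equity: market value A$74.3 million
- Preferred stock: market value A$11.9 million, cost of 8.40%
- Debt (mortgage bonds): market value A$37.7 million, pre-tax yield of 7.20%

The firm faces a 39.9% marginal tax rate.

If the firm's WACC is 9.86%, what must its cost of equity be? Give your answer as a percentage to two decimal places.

12.90%

Total capital V = 74.3 + 11.9 + 37.7 = 123.9.
Equity weight = 74.3/123.9 = 0.5997.
Preferred weight = 11.9/123.9 = 0.0960.
Mortgage bonds weight = 37.7/123.9 = 0.3043.
Debt contribution = 0.3043 × 7.2% × (1 − 39.9%) = 1.3167%.
Preferred contribution = 0.0960 × 8.4% = 0.8068%.
Required equity contribution = 9.86% − 2.1234% = 7.7366%.
Re = 7.7366% / 0.5997 = 12.9012%.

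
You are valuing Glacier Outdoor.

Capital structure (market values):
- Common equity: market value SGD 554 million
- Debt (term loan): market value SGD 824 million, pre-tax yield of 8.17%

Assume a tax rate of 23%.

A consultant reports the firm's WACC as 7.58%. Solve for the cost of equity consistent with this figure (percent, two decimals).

Total capital V = 554 + 824 = 1378.
Equity weight = 554/1378 = 0.4020.
Term loan weight = 824/1378 = 0.5980.
Debt contribution = 0.5980 × 8.17% × (1 − 23%) = 3.7618%.
Required equity contribution = 7.58% − 3.7618% = 3.8182%.
Re = 3.8182% / 0.4020 = 9.4974%.

9.50%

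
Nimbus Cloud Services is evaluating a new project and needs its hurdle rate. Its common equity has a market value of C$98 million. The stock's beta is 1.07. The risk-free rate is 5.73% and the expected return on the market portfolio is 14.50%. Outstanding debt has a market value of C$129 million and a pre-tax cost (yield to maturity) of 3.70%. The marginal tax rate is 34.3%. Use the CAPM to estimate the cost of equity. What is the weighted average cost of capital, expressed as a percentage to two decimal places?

7.91%

Market risk premium = 14.5% − 5.73% = 8.77%.
Cost of equity via CAPM: Re = 5.73% + 1.07 × 8.77% = 15.1139%.
Total capital V = 98 + 129 = 227.
Equity: weight = 98/227 = 0.4317; cost = 15.1139%.
Debt: weight = 129/227 = 0.5683; after-tax cost = 3.7% × (1 − 34.3%) = 2.4309%.
WACC = 0.4317 × 15.1139% + 0.5683 × 2.4309% = 7.9064%.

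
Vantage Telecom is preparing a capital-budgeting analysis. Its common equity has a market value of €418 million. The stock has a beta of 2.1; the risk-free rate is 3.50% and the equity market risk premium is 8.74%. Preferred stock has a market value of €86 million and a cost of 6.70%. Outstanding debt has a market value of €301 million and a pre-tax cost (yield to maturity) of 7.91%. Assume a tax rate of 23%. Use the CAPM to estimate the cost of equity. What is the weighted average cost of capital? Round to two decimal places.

Cost of equity via CAPM: Re = 3.5% + 2.1 × 8.74% = 21.8540%.
Total capital V = 418 + 86 + 301 = 805.
Equity: weight = 418/805 = 0.5193; cost = 21.854%.
Preferred: weight = 86/805 = 0.1068; cost = 6.7%.
Debt: weight = 301/805 = 0.3739; after-tax cost = 7.91% × (1 − 23%) = 6.0907%.
WACC = 0.5193 × 21.8540% + 0.1068 × 6.7000% + 0.3739 × 6.0907% = 14.3410%.

14.34%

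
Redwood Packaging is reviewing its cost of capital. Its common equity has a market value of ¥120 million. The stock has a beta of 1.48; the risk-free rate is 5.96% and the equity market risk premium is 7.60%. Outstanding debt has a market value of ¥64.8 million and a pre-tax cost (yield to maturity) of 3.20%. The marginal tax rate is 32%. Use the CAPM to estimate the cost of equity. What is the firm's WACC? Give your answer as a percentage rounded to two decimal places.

Cost of equity via CAPM: Re = 5.96% + 1.48 × 7.6% = 17.2080%.
Total capital V = 120 + 64.8 = 184.8.
Equity: weight = 120/184.8 = 0.6494; cost = 17.208%.
Debt: weight = 64.8/184.8 = 0.3506; after-tax cost = 3.2% × (1 − 32%) = 2.1760%.
WACC = 0.6494 × 17.2080% + 0.3506 × 2.1760% = 11.9370%.

11.94%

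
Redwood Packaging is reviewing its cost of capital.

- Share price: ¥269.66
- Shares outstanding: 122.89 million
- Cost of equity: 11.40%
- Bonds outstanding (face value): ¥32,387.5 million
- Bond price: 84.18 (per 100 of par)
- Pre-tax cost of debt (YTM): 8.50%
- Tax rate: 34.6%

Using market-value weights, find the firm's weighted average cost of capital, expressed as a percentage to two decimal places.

8.76%

Market value of equity E = 269.66 × 122.89m = 33138.5174m. Market value of debt D = 32387.5m × 84.18/100 = 27263.7975m.
Total capital V = 33138.5174 + 27263.7975 = 60402.3149.
Equity: weight = 33138.5174/60402.3149 = 0.5486; cost = 11.4%.
Bonds outstanding: weight = 27263.7975/60402.3149 = 0.4514; after-tax cost = 8.5% × (1 − 34.6%) = 5.5590%.
WACC = 0.5486 × 11.4000% + 0.4514 × 5.5590% = 8.7635%.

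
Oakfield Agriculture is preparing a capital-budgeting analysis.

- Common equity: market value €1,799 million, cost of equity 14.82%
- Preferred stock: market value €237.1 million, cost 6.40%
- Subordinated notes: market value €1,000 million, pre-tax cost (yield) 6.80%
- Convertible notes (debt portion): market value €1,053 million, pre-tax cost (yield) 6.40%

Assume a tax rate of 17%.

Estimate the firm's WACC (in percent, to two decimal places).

9.64%

Total capital V = 1799 + 237.1 + 1000 + 1053 = 4089.1.
Equity: weight = 1799/4089.1 = 0.4400; cost = 14.82%.
Preferred: weight = 237.1/4089.1 = 0.0580; cost = 6.4%.
Subordinated notes: weight = 1000/4089.1 = 0.2446; after-tax cost = 6.8% × (1 − 17%) = 5.6440%.
Convertible notes (debt portion): weight = 1053/4089.1 = 0.2575; after-tax cost = 6.4% × (1 − 17%) = 5.3120%.
WACC = 0.4400 × 14.8200% + 0.0580 × 6.4000% + 0.2446 × 5.6440% + 0.2575 × 5.3120% = 9.6393%.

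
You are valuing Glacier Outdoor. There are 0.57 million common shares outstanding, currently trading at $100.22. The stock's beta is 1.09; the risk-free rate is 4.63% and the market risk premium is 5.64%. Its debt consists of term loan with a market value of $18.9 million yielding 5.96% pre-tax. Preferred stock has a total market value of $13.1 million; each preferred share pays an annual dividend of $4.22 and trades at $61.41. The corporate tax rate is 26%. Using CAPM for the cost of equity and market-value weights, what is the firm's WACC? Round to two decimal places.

Cost of equity via CAPM: Re = 4.63% + 1.09 × 5.64% = 10.7776%.
Cost of preferred: Rp = 4.22 / 61.41 = 6.8718%.
Market value of equity E = 100.22 × 0.57m = 57.1254m.
Total capital V = 57.1254 + 13.1 + 18.9 = 89.1254.
Equity: weight = 57.1254/89.1254 = 0.6410; cost = 10.7776%.
Preferred: weight = 13.1/89.1254 = 0.1470; cost = 6.8718%.
Term loan: weight = 18.9/89.1254 = 0.2121; after-tax cost = 5.96% × (1 − 26%) = 4.4104%.
WACC = 0.6410 × 10.7776% + 0.1470 × 6.8718% + 0.2121 × 4.4104% = 8.8533%.

8.85%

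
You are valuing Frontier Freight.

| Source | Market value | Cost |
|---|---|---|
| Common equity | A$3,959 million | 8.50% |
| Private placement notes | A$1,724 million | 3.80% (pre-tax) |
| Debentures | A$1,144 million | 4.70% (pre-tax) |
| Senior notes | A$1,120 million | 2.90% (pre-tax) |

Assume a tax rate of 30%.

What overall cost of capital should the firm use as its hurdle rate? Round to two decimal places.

Total capital V = 3959 + 1724 + 1144 + 1120 = 7947.
Equity: weight = 3959/7947 = 0.4982; cost = 8.5%.
Private placement notes: weight = 1724/7947 = 0.2169; after-tax cost = 3.8% × (1 − 30%) = 2.6600%.
Debentures: weight = 1144/7947 = 0.1440; after-tax cost = 4.7% × (1 − 30%) = 3.2900%.
Senior notes: weight = 1120/7947 = 0.1409; after-tax cost = 2.9% × (1 − 30%) = 2.0300%.
WACC = 0.4982 × 8.5000% + 0.2169 × 2.6600% + 0.1440 × 3.2900% + 0.1409 × 2.0300% = 5.5712%.

5.57%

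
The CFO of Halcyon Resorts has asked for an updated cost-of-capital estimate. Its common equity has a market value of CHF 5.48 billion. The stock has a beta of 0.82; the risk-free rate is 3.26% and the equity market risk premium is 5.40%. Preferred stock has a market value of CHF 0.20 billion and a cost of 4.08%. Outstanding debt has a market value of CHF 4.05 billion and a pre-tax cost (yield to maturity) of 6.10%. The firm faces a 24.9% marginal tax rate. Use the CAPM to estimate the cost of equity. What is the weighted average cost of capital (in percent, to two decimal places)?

6.32%

Cost of equity via CAPM: Re = 3.26% + 0.82 × 5.4% = 7.6880%.
Total capital V = 5.48 + 0.2 + 4.05 = 9.73.
Equity: weight = 5.48/9.73 = 0.5632; cost = 7.688%.
Preferred: weight = 0.2/9.73 = 0.0206; cost = 4.08%.
Debt: weight = 4.05/9.73 = 0.4162; after-tax cost = 6.1% × (1 − 24.9%) = 4.5811%.
WACC = 0.5632 × 7.6880% + 0.0206 × 4.0800% + 0.4162 × 4.5811% = 6.3206%.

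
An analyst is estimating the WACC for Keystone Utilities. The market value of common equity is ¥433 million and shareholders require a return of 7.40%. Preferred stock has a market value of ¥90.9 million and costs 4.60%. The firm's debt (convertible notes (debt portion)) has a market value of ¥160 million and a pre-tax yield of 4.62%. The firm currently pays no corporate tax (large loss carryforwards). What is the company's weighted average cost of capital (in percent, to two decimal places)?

6.38%

Total capital V = 433 + 90.9 + 160 = 683.9.
Equity: weight = 433/683.9 = 0.6331; cost = 7.4%.
Preferred: weight = 90.9/683.9 = 0.1329; cost = 4.6%.
Convertible notes (debt portion): weight = 160/683.9 = 0.2340; after-tax cost = 4.62% × (1 − 0%) = 4.6200%.
WACC = 0.6331 × 7.4000% + 0.1329 × 4.6000% + 0.2340 × 4.6200% = 6.3775%.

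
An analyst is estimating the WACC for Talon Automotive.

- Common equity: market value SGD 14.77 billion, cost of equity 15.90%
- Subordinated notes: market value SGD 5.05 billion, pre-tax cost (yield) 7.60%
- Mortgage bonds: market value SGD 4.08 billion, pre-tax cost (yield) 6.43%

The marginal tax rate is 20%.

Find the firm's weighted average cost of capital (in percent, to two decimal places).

Total capital V = 14.77 + 5.05 + 4.08 = 23.9.
Equity: weight = 14.77/23.9 = 0.6180; cost = 15.9%.
Subordinated notes: weight = 5.05/23.9 = 0.2113; after-tax cost = 7.6% × (1 − 20%) = 6.0800%.
Mortgage bonds: weight = 4.08/23.9 = 0.1707; after-tax cost = 6.43% × (1 − 20%) = 5.1440%.
WACC = 0.6180 × 15.9000% + 0.2113 × 6.0800% + 0.1707 × 5.1440% = 11.9889%.

11.99%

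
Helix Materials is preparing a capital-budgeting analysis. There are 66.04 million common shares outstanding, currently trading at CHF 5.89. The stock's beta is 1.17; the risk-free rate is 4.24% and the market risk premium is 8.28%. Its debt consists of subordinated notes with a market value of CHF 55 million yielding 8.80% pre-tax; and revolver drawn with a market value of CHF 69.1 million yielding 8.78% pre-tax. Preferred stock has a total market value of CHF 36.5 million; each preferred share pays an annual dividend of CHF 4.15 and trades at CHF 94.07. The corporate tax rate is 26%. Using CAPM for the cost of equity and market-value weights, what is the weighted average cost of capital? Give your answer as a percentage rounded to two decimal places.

11.62%

Cost of equity via CAPM: Re = 4.24% + 1.17 × 8.28% = 13.9276%.
Cost of preferred: Rp = 4.15 / 94.07 = 4.4116%.
Market value of equity E = 5.89 × 66.04m = 388.9756m.
Total capital V = 388.9756 + 36.5 + 55 + 69.1 = 549.5756.
Equity: weight = 388.9756/549.5756 = 0.7078; cost = 13.9276%.
Preferred: weight = 36.5/549.5756 = 0.0664; cost = 4.4116%.
Subordinated notes: weight = 55/549.5756 = 0.1001; after-tax cost = 8.8% × (1 − 26%) = 6.5120%.
Revolver drawn: weight = 69.1/549.5756 = 0.1257; after-tax cost = 8.78% × (1 − 26%) = 6.4972%.
WACC = 0.7078 × 13.9276% + 0.0664 × 4.4116% + 0.1001 × 6.5120% + 0.1257 × 6.4972% = 11.6192%.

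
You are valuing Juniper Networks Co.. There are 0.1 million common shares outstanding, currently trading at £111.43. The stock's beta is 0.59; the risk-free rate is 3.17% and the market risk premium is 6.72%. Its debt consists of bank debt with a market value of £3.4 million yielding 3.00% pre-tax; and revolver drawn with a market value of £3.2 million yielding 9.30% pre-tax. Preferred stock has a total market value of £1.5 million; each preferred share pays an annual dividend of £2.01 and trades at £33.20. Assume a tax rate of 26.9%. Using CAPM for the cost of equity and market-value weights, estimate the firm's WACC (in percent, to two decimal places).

6.12%

Cost of equity via CAPM: Re = 3.17% + 0.59 × 6.72% = 7.1348%.
Cost of preferred: Rp = 2.01 / 33.2 = 6.0542%.
Market value of equity E = 111.43 × 0.1m = 11.143m.
Total capital V = 11.143 + 1.5 + 3.4 + 3.2 = 19.243.
Equity: weight = 11.143/19.243 = 0.5791; cost = 7.1348%.
Preferred: weight = 1.5/19.243 = 0.0780; cost = 6.0542%.
Bank debt: weight = 3.4/19.243 = 0.1767; after-tax cost = 3% × (1 − 26.9%) = 2.1930%.
Revolver drawn: weight = 3.2/19.243 = 0.1663; after-tax cost = 9.3% × (1 − 26.9%) = 6.7983%.
WACC = 0.5791 × 7.1348% + 0.0780 × 6.0542% + 0.1767 × 2.1930% + 0.1663 × 6.7983% = 6.1215%.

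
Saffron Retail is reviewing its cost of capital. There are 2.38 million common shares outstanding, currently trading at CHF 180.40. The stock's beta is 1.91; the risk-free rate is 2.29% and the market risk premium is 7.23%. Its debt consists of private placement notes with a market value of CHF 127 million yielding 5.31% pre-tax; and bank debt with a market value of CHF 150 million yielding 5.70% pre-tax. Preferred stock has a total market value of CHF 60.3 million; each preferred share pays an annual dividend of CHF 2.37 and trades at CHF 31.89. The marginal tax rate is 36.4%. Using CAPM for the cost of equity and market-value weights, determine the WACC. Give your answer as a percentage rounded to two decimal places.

Cost of equity via CAPM: Re = 2.29% + 1.91 × 7.23% = 16.0993%.
Cost of preferred: Rp = 2.37 / 31.89 = 7.4318%.
Market value of equity E = 180.4 × 2.38m = 429.352m.
Total capital V = 429.352 + 60.3 + 127 + 150 = 766.652.
Equity: weight = 429.352/766.652 = 0.5600; cost = 16.0993%.
Preferred: weight = 60.3/766.652 = 0.0787; cost = 7.4318%.
Private placement notes: weight = 127/766.652 = 0.1657; after-tax cost = 5.31% × (1 − 36.4%) = 3.3772%.
Bank debt: weight = 150/766.652 = 0.1957; after-tax cost = 5.7% × (1 − 36.4%) = 3.6252%.
WACC = 0.5600 × 16.0993% + 0.0787 × 7.4318% + 0.1657 × 3.3772% + 0.1957 × 3.6252% = 10.8694%.

10.87%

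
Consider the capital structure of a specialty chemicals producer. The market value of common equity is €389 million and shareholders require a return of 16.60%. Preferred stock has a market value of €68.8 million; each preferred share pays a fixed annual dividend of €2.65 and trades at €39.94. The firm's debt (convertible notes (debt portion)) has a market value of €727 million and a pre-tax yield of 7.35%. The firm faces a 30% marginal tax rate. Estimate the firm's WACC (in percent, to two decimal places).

8.99%

Cost of preferred: Rp = 2.65 / 39.94 = 6.6350%.
Total capital V = 389 + 68.8 + 727 = 1184.8.
Equity: weight = 389/1184.8 = 0.3283; cost = 16.6%.
Preferred: weight = 68.8/1184.8 = 0.0581; cost = 6.635%.
Convertible notes (debt portion): weight = 727/1184.8 = 0.6136; after-tax cost = 7.35% × (1 − 30%) = 5.1450%.
WACC = 0.3283 × 16.6000% + 0.0581 × 6.6350% + 0.6136 × 5.1450% = 8.9925%.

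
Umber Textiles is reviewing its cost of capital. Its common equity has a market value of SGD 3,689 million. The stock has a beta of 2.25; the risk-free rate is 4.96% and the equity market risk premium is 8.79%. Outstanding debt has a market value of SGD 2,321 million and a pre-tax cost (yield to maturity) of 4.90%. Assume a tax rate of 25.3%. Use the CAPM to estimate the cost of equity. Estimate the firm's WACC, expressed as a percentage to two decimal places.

Cost of equity via CAPM: Re = 4.96% + 2.25 × 8.79% = 24.7375%.
Total capital V = 3689 + 2321 = 6010.
Equity: weight = 3689/6010 = 0.6138; cost = 24.7375%.
Debt: weight = 2321/6010 = 0.3862; after-tax cost = 4.9% × (1 − 25.3%) = 3.6603%.
WACC = 0.6138 × 24.7375% + 0.3862 × 3.6603% = 16.5977%.

16.60%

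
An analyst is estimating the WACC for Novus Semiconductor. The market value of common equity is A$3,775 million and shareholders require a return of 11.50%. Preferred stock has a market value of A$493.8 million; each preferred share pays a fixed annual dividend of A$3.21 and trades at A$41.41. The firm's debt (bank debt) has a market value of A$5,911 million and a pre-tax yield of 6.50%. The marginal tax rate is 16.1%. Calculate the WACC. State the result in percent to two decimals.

Cost of preferred: Rp = 3.21 / 41.41 = 7.7518%.
Total capital V = 3775 + 493.8 + 5911 = 10179.8.
Equity: weight = 3775/10179.8 = 0.3708; cost = 11.5%.
Preferred: weight = 493.8/10179.8 = 0.0485; cost = 7.7518%.
Bank debt: weight = 5911/10179.8 = 0.5807; after-tax cost = 6.5% × (1 − 16.1%) = 5.4535%.
WACC = 0.3708 × 11.5000% + 0.0485 × 7.7518% + 0.5807 × 5.4535% = 7.8072%.

7.81%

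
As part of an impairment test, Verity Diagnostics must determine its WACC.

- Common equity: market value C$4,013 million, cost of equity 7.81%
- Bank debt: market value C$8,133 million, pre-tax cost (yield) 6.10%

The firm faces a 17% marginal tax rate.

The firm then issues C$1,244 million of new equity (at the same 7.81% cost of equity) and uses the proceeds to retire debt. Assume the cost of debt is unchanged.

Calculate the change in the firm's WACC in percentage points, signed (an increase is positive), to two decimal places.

Current WACC:
Total capital V = 4013 + 8133 = 12146.
Equity: weight = 4013/12146 = 0.3304; cost = 7.81%.
Bank debt: weight = 8133/12146 = 0.6696; after-tax cost = 6.1% × (1 − 17%) = 5.0630%.
WACC = 0.3304 × 7.8100% + 0.6696 × 5.0630% = 5.9706%.
After the change:
Total capital V = 5257 + 6889 = 12146.
Equity: weight = 5257/12146 = 0.4328; cost = 7.81%.
Bank debt: weight = 6889/12146 = 0.5672; after-tax cost = 6.1% × (1 − 17%) = 5.0630%.
WACC = 0.4328 × 7.8100% + 0.5672 × 5.0630% = 6.2519%.
Change in WACC = 6.2519% − 5.9706% = 0.2813 pp.

+0.28 pp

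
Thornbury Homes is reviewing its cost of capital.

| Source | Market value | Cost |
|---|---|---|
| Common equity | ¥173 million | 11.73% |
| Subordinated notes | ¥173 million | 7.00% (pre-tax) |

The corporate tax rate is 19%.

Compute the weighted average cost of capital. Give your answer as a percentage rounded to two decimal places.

Total capital V = 173 + 173 = 346.
Equity: weight = 173/346 = 0.5000; cost = 11.73%.
Subordinated notes: weight = 173/346 = 0.5000; after-tax cost = 7% × (1 − 19%) = 5.6700%.
WACC = 0.5000 × 11.7300% + 0.5000 × 5.6700% = 8.7000%.

8.70%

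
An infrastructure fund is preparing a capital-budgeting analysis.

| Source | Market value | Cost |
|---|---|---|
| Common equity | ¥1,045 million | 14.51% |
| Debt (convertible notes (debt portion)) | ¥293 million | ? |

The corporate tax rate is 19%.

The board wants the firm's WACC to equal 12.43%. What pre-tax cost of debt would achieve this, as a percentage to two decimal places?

Total capital V = 1045 + 293 = 1338.
Equity weight = 1045/1338 = 0.7810.
Convertible notes (debt portion) weight = 293/1338 = 0.2190.
Equity contribution = 0.7810 × 14.51% = 11.3325%.
Remaining for debt = 12.43% − 11.3325% = 1.0975%.
Rd × (1 − 19%) × 0.2190 = 1.0975%  ⇒  Rd = 6.1871%.

6.19%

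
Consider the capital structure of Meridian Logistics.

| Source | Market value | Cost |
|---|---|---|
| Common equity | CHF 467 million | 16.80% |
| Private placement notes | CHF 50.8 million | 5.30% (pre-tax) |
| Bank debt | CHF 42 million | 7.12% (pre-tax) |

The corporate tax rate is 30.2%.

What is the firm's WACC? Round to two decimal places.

Total capital V = 467 + 50.8 + 42 = 559.8.
Equity: weight = 467/559.8 = 0.8342; cost = 16.8%.
Private placement notes: weight = 50.8/559.8 = 0.0907; after-tax cost = 5.3% × (1 − 30.2%) = 3.6994%.
Bank debt: weight = 42/559.8 = 0.0750; after-tax cost = 7.12% × (1 − 30.2%) = 4.9698%.
WACC = 0.8342 × 16.8000% + 0.0907 × 3.6994% + 0.0750 × 4.9698% = 14.7236%.

14.72%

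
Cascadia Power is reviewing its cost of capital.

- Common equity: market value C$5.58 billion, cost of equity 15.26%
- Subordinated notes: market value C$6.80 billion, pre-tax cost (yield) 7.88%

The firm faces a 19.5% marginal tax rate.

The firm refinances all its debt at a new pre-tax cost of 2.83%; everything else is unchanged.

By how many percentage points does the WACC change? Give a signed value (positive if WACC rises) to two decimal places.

Current WACC:
Total capital V = 5.58 + 6.8 = 12.38.
Equity: weight = 5.58/12.38 = 0.4507; cost = 15.26%.
Subordinated notes: weight = 6.8/12.38 = 0.5493; after-tax cost = 7.88% × (1 − 19.5%) = 6.3434%.
WACC = 0.4507 × 15.2600% + 0.5493 × 6.3434% = 10.3624%.
After the change:
Total capital V = 5.58 + 6.8 = 12.38.
Equity: weight = 5.58/12.38 = 0.4507; cost = 15.26%.
Subordinated notes: weight = 6.8/12.38 = 0.5493; after-tax cost = 2.83% × (1 − 19.5%) = 2.2781%.
WACC = 0.4507 × 15.2600% + 0.5493 × 2.2781% = 8.1294%.
Change in WACC = 8.1294% − 10.3624% = -2.2329 pp.

-2.23 pp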